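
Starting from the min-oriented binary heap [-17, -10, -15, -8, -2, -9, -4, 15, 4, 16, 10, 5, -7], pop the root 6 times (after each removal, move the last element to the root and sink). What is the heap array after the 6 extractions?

extract-min #1 returns -17:
  remove root -17; move last element -7 to root → [-7, -10, -15, -8, -2, -9, -4, 15, 4, 16, 10, 5]
  -7 vs smaller child -15 at index 2, swap → [-15, -10, -7, -8, -2, -9, -4, 15, 4, 16, 10, 5]
  -7 vs smaller child -9 at index 5, swap → [-15, -10, -9, -8, -2, -7, -4, 15, 4, 16, 10, 5]
extract-min #2 returns -15:
  remove root -15; move last element 5 to root → [5, -10, -9, -8, -2, -7, -4, 15, 4, 16, 10]
  5 vs smaller child -10 at index 1, swap → [-10, 5, -9, -8, -2, -7, -4, 15, 4, 16, 10]
  5 vs smaller child -8 at index 3, swap → [-10, -8, -9, 5, -2, -7, -4, 15, 4, 16, 10]
  5 vs smaller child 4 at index 8, swap → [-10, -8, -9, 4, -2, -7, -4, 15, 5, 16, 10]
extract-min #3 returns -10:
  remove root -10; move last element 10 to root → [10, -8, -9, 4, -2, -7, -4, 15, 5, 16]
  10 vs smaller child -9 at index 2, swap → [-9, -8, 10, 4, -2, -7, -4, 15, 5, 16]
  10 vs smaller child -7 at index 5, swap → [-9, -8, -7, 4, -2, 10, -4, 15, 5, 16]
extract-min #4 returns -9:
  remove root -9; move last element 16 to root → [16, -8, -7, 4, -2, 10, -4, 15, 5]
  16 vs smaller child -8 at index 1, swap → [-8, 16, -7, 4, -2, 10, -4, 15, 5]
  16 vs smaller child -2 at index 4, swap → [-8, -2, -7, 4, 16, 10, -4, 15, 5]
extract-min #5 returns -8:
  remove root -8; move last element 5 to root → [5, -2, -7, 4, 16, 10, -4, 15]
  5 vs smaller child -7 at index 2, swap → [-7, -2, 5, 4, 16, 10, -4, 15]
  5 vs smaller child -4 at index 6, swap → [-7, -2, -4, 4, 16, 10, 5, 15]
extract-min #6 returns -7:
  remove root -7; move last element 15 to root → [15, -2, -4, 4, 16, 10, 5]
  15 vs smaller child -4 at index 2, swap → [-4, -2, 15, 4, 16, 10, 5]
  15 vs smaller child 5 at index 6, swap → [-4, -2, 5, 4, 16, 10, 15]

[-4, -2, 5, 4, 16, 10, 15]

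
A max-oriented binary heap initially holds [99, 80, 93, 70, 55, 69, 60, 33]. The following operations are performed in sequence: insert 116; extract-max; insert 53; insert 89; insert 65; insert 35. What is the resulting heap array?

insert 116:
  append 116 at index 8 → [99, 80, 93, 70, 55, 69, 60, 33, 116]
  116 > parent 70 at index 3, swap → [99, 80, 93, 116, 55, 69, 60, 33, 70]
  116 > parent 80 at index 1, swap → [99, 116, 93, 80, 55, 69, 60, 33, 70]
  116 > parent 99 at index 0, swap → [116, 99, 93, 80, 55, 69, 60, 33, 70]
extract-max → returns 116:
  remove root 116; move last element 70 to root → [70, 99, 93, 80, 55, 69, 60, 33]
  70 vs larger child 99 at index 1, swap → [99, 70, 93, 80, 55, 69, 60, 33]
  70 vs larger child 80 at index 3, swap → [99, 80, 93, 70, 55, 69, 60, 33]
insert 53:
  append 53 at index 8 → [99, 80, 93, 70, 55, 69, 60, 33, 53] (no swap needed)
insert 89:
  append 89 at index 9 → [99, 80, 93, 70, 55, 69, 60, 33, 53, 89]
  89 > parent 55 at index 4, swap → [99, 80, 93, 70, 89, 69, 60, 33, 53, 55]
  89 > parent 80 at index 1, swap → [99, 89, 93, 70, 80, 69, 60, 33, 53, 55]
insert 65:
  append 65 at index 10 → [99, 89, 93, 70, 80, 69, 60, 33, 53, 55, 65] (no swap needed)
insert 35:
  append 35 at index 11 → [99, 89, 93, 70, 80, 69, 60, 33, 53, 55, 65, 35] (no swap needed)

[99, 89, 93, 70, 80, 69, 60, 33, 53, 55, 65, 35]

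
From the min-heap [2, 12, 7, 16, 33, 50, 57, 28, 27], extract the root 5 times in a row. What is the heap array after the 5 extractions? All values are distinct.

extract-min #1 returns 2:
  remove root 2; move last element 27 to root → [27, 12, 7, 16, 33, 50, 57, 28]
  27 vs smaller child 7 at index 2, swap → [7, 12, 27, 16, 33, 50, 57, 28]
extract-min #2 returns 7:
  remove root 7; move last element 28 to root → [28, 12, 27, 16, 33, 50, 57]
  28 vs smaller child 12 at index 1, swap → [12, 28, 27, 16, 33, 50, 57]
  28 vs smaller child 16 at index 3, swap → [12, 16, 27, 28, 33, 50, 57]
extract-min #3 returns 12:
  remove root 12; move last element 57 to root → [57, 16, 27, 28, 33, 50]
  57 vs smaller child 16 at index 1, swap → [16, 57, 27, 28, 33, 50]
  57 vs smaller child 28 at index 3, swap → [16, 28, 27, 57, 33, 50]
extract-min #4 returns 16:
  remove root 16; move last element 50 to root → [50, 28, 27, 57, 33]
  50 vs smaller child 27 at index 2, swap → [27, 28, 50, 57, 33]
extract-min #5 returns 27:
  remove root 27; move last element 33 to root → [33, 28, 50, 57]
  33 vs smaller child 28 at index 1, swap → [28, 33, 50, 57]

[28, 33, 50, 57]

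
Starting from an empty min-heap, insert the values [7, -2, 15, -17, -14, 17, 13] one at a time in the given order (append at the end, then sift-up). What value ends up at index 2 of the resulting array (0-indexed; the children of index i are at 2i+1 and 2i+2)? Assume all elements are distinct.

13

Insert 7:
  append 7 at index 0 → [7] (no swap needed)
Insert -2:
  append -2 at index 1 → [7, -2]
  -2 < parent 7 at index 0, swap → [-2, 7]
Insert 15:
  append 15 at index 2 → [-2, 7, 15] (no swap needed)
Insert -17:
  append -17 at index 3 → [-2, 7, 15, -17]
  -17 < parent 7 at index 1, swap → [-2, -17, 15, 7]
  -17 < parent -2 at index 0, swap → [-17, -2, 15, 7]
Insert -14:
  append -14 at index 4 → [-17, -2, 15, 7, -14]
  -14 < parent -2 at index 1, swap → [-17, -14, 15, 7, -2]
Insert 17:
  append 17 at index 5 → [-17, -14, 15, 7, -2, 17] (no swap needed)
Insert 13:
  append 13 at index 6 → [-17, -14, 15, 7, -2, 17, 13]
  13 < parent 15 at index 2, swap → [-17, -14, 13, 7, -2, 17, 15]
resulting array: [-17, -14, 13, 7, -2, 17, 15]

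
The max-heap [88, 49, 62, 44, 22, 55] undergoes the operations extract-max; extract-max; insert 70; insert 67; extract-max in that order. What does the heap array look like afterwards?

extract-max → returns 88:
  remove root 88; move last element 55 to root → [55, 49, 62, 44, 22]
  55 vs larger child 62 at index 2, swap → [62, 49, 55, 44, 22]
extract-max → returns 62:
  remove root 62; move last element 22 to root → [22, 49, 55, 44]
  22 vs larger child 55 at index 2, swap → [55, 49, 22, 44]
insert 70:
  append 70 at index 4 → [55, 49, 22, 44, 70]
  70 > parent 49 at index 1, swap → [55, 70, 22, 44, 49]
  70 > parent 55 at index 0, swap → [70, 55, 22, 44, 49]
insert 67:
  append 67 at index 5 → [70, 55, 22, 44, 49, 67]
  67 > parent 22 at index 2, swap → [70, 55, 67, 44, 49, 22]
extract-max → returns 70:
  remove root 70; move last element 22 to root → [22, 55, 67, 44, 49]
  22 vs larger child 67 at index 2, swap → [67, 55, 22, 44, 49]

[67, 55, 22, 44, 49]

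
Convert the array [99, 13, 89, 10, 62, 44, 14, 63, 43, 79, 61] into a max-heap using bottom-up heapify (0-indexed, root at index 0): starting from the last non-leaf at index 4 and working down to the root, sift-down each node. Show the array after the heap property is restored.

[99, 79, 89, 63, 62, 44, 14, 10, 43, 13, 61]

sift down from index 4:
  62 vs larger child 79 at index 9, swap → [99, 13, 89, 10, 79, 44, 14, 63, 43, 62, 61]
sift down from index 3:
  10 vs larger child 63 at index 7, swap → [99, 13, 89, 63, 79, 44, 14, 10, 43, 62, 61]
sift down from index 2: already satisfies heap property
sift down from index 1:
  13 vs larger child 79 at index 4, swap → [99, 79, 89, 63, 13, 44, 14, 10, 43, 62, 61]
  13 vs larger child 62 at index 9, swap → [99, 79, 89, 63, 62, 44, 14, 10, 43, 13, 61]
sift down from index 0: already satisfies heap property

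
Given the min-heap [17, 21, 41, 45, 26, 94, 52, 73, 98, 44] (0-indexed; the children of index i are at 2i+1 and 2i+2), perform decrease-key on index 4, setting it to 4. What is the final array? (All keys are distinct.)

[4, 17, 41, 45, 21, 94, 52, 73, 98, 44]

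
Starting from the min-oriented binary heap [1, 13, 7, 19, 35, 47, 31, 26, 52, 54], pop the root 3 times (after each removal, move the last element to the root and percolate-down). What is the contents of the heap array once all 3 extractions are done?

extract-min #1 returns 1:
  remove root 1; move last element 54 to root → [54, 13, 7, 19, 35, 47, 31, 26, 52]
  54 vs smaller child 7 at index 2, swap → [7, 13, 54, 19, 35, 47, 31, 26, 52]
  54 vs smaller child 31 at index 6, swap → [7, 13, 31, 19, 35, 47, 54, 26, 52]
extract-min #2 returns 7:
  remove root 7; move last element 52 to root → [52, 13, 31, 19, 35, 47, 54, 26]
  52 vs smaller child 13 at index 1, swap → [13, 52, 31, 19, 35, 47, 54, 26]
  52 vs smaller child 19 at index 3, swap → [13, 19, 31, 52, 35, 47, 54, 26]
  52 vs only child 26 at index 7, swap → [13, 19, 31, 26, 35, 47, 54, 52]
extract-min #3 returns 13:
  remove root 13; move last element 52 to root → [52, 19, 31, 26, 35, 47, 54]
  52 vs smaller child 19 at index 1, swap → [19, 52, 31, 26, 35, 47, 54]
  52 vs smaller child 26 at index 3, swap → [19, 26, 31, 52, 35, 47, 54]

[19, 26, 31, 52, 35, 47, 54]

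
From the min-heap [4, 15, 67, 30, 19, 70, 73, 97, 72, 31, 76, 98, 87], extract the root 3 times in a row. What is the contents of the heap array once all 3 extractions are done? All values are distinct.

extract-min #1 returns 4:
  remove root 4; move last element 87 to root → [87, 15, 67, 30, 19, 70, 73, 97, 72, 31, 76, 98]
  87 vs smaller child 15 at index 1, swap → [15, 87, 67, 30, 19, 70, 73, 97, 72, 31, 76, 98]
  87 vs smaller child 19 at index 4, swap → [15, 19, 67, 30, 87, 70, 73, 97, 72, 31, 76, 98]
  87 vs smaller child 31 at index 9, swap → [15, 19, 67, 30, 31, 70, 73, 97, 72, 87, 76, 98]
extract-min #2 returns 15:
  remove root 15; move last element 98 to root → [98, 19, 67, 30, 31, 70, 73, 97, 72, 87, 76]
  98 vs smaller child 19 at index 1, swap → [19, 98, 67, 30, 31, 70, 73, 97, 72, 87, 76]
  98 vs smaller child 30 at index 3, swap → [19, 30, 67, 98, 31, 70, 73, 97, 72, 87, 76]
  98 vs smaller child 72 at index 8, swap → [19, 30, 67, 72, 31, 70, 73, 97, 98, 87, 76]
extract-min #3 returns 19:
  remove root 19; move last element 76 to root → [76, 30, 67, 72, 31, 70, 73, 97, 98, 87]
  76 vs smaller child 30 at index 1, swap → [30, 76, 67, 72, 31, 70, 73, 97, 98, 87]
  76 vs smaller child 31 at index 4, swap → [30, 31, 67, 72, 76, 70, 73, 97, 98, 87]

[30, 31, 67, 72, 76, 70, 73, 97, 98, 87]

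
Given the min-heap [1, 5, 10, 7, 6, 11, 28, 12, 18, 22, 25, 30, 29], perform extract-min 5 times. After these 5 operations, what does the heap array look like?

[11, 12, 25, 18, 22, 29, 28, 30]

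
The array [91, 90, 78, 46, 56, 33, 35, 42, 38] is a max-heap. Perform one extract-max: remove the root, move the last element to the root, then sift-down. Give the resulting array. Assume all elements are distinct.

remove root 91; move last element 38 to root → [38, 90, 78, 46, 56, 33, 35, 42]
38 vs larger child 90 at index 1, swap → [90, 38, 78, 46, 56, 33, 35, 42]
38 vs larger child 56 at index 4, swap → [90, 56, 78, 46, 38, 33, 35, 42]

[90, 56, 78, 46, 38, 33, 35, 42]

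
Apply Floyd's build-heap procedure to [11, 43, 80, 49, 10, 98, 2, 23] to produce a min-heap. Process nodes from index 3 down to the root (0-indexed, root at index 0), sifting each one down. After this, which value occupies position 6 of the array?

80

sift down from index 3:
  49 vs only child 23 at index 7, swap → [11, 43, 80, 23, 10, 98, 2, 49]
sift down from index 2:
  80 vs smaller child 2 at index 6, swap → [11, 43, 2, 23, 10, 98, 80, 49]
sift down from index 1:
  43 vs smaller child 10 at index 4, swap → [11, 10, 2, 23, 43, 98, 80, 49]
sift down from index 0:
  11 vs smaller child 2 at index 2, swap → [2, 10, 11, 23, 43, 98, 80, 49]
resulting array: [2, 10, 11, 23, 43, 98, 80, 49]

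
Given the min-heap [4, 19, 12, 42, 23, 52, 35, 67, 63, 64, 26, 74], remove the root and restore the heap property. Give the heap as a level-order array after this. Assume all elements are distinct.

[12, 19, 35, 42, 23, 52, 74, 67, 63, 64, 26]

remove root 4; move last element 74 to root → [74, 19, 12, 42, 23, 52, 35, 67, 63, 64, 26]
74 vs smaller child 12 at index 2, swap → [12, 19, 74, 42, 23, 52, 35, 67, 63, 64, 26]
74 vs smaller child 35 at index 6, swap → [12, 19, 35, 42, 23, 52, 74, 67, 63, 64, 26]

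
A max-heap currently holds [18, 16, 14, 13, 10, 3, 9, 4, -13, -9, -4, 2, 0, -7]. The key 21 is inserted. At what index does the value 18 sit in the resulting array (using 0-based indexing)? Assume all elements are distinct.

2

append 21 at index 14 → [18, 16, 14, 13, 10, 3, 9, 4, -13, -9, -4, 2, 0, -7, 21]
21 > parent 9 at index 6, swap → [18, 16, 14, 13, 10, 3, 21, 4, -13, -9, -4, 2, 0, -7, 9]
21 > parent 14 at index 2, swap → [18, 16, 21, 13, 10, 3, 14, 4, -13, -9, -4, 2, 0, -7, 9]
21 > parent 18 at index 0, swap → [21, 16, 18, 13, 10, 3, 14, 4, -13, -9, -4, 2, 0, -7, 9]
resulting array: [21, 16, 18, 13, 10, 3, 14, 4, -13, -9, -4, 2, 0, -7, 9]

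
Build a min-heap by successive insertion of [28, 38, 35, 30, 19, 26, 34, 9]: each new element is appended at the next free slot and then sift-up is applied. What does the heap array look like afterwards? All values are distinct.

Insert 28:
  append 28 at index 0 → [28] (no swap needed)
Insert 38:
  append 38 at index 1 → [28, 38] (no swap needed)
Insert 35:
  append 35 at index 2 → [28, 38, 35] (no swap needed)
Insert 30:
  append 30 at index 3 → [28, 38, 35, 30]
  30 < parent 38 at index 1, swap → [28, 30, 35, 38]
Insert 19:
  append 19 at index 4 → [28, 30, 35, 38, 19]
  19 < parent 30 at index 1, swap → [28, 19, 35, 38, 30]
  19 < parent 28 at index 0, swap → [19, 28, 35, 38, 30]
Insert 26:
  append 26 at index 5 → [19, 28, 35, 38, 30, 26]
  26 < parent 35 at index 2, swap → [19, 28, 26, 38, 30, 35]
Insert 34:
  append 34 at index 6 → [19, 28, 26, 38, 30, 35, 34] (no swap needed)
Insert 9:
  append 9 at index 7 → [19, 28, 26, 38, 30, 35, 34, 9]
  9 < parent 38 at index 3, swap → [19, 28, 26, 9, 30, 35, 34, 38]
  9 < parent 28 at index 1, swap → [19, 9, 26, 28, 30, 35, 34, 38]
  9 < parent 19 at index 0, swap → [9, 19, 26, 28, 30, 35, 34, 38]

[9, 19, 26, 28, 30, 35, 34, 38]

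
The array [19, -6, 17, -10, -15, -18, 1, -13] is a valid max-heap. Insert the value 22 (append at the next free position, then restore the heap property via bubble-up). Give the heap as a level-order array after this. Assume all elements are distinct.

[22, 19, 17, -6, -15, -18, 1, -13, -10]

append 22 at index 8 → [19, -6, 17, -10, -15, -18, 1, -13, 22]
22 > parent -10 at index 3, swap → [19, -6, 17, 22, -15, -18, 1, -13, -10]
22 > parent -6 at index 1, swap → [19, 22, 17, -6, -15, -18, 1, -13, -10]
22 > parent 19 at index 0, swap → [22, 19, 17, -6, -15, -18, 1, -13, -10]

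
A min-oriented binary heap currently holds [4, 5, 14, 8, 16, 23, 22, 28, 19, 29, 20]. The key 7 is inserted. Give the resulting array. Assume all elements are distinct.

[4, 5, 7, 8, 16, 14, 22, 28, 19, 29, 20, 23]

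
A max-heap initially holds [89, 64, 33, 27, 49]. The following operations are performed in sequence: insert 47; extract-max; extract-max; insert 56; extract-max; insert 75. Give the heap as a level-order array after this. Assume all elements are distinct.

[75, 49, 47, 27, 33]

insert 47:
  append 47 at index 5 → [89, 64, 33, 27, 49, 47]
  47 > parent 33 at index 2, swap → [89, 64, 47, 27, 49, 33]
extract-max → returns 89:
  remove root 89; move last element 33 to root → [33, 64, 47, 27, 49]
  33 vs larger child 64 at index 1, swap → [64, 33, 47, 27, 49]
  33 vs larger child 49 at index 4, swap → [64, 49, 47, 27, 33]
extract-max → returns 64:
  remove root 64; move last element 33 to root → [33, 49, 47, 27]
  33 vs larger child 49 at index 1, swap → [49, 33, 47, 27]
insert 56:
  append 56 at index 4 → [49, 33, 47, 27, 56]
  56 > parent 33 at index 1, swap → [49, 56, 47, 27, 33]
  56 > parent 49 at index 0, swap → [56, 49, 47, 27, 33]
extract-max → returns 56:
  remove root 56; move last element 33 to root → [33, 49, 47, 27]
  33 vs larger child 49 at index 1, swap → [49, 33, 47, 27]
insert 75:
  append 75 at index 4 → [49, 33, 47, 27, 75]
  75 > parent 33 at index 1, swap → [49, 75, 47, 27, 33]
  75 > parent 49 at index 0, swap → [75, 49, 47, 27, 33]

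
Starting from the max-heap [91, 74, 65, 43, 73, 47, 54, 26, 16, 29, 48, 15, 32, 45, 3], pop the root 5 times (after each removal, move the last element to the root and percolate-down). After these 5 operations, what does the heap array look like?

[48, 45, 47, 43, 29, 15, 32, 26, 16, 3]

extract-max #1 returns 91:
  remove root 91; move last element 3 to root → [3, 74, 65, 43, 73, 47, 54, 26, 16, 29, 48, 15, 32, 45]
  3 vs larger child 74 at index 1, swap → [74, 3, 65, 43, 73, 47, 54, 26, 16, 29, 48, 15, 32, 45]
  3 vs larger child 73 at index 4, swap → [74, 73, 65, 43, 3, 47, 54, 26, 16, 29, 48, 15, 32, 45]
  3 vs larger child 48 at index 10, swap → [74, 73, 65, 43, 48, 47, 54, 26, 16, 29, 3, 15, 32, 45]
extract-max #2 returns 74:
  remove root 74; move last element 45 to root → [45, 73, 65, 43, 48, 47, 54, 26, 16, 29, 3, 15, 32]
  45 vs larger child 73 at index 1, swap → [73, 45, 65, 43, 48, 47, 54, 26, 16, 29, 3, 15, 32]
  45 vs larger child 48 at index 4, swap → [73, 48, 65, 43, 45, 47, 54, 26, 16, 29, 3, 15, 32]
extract-max #3 returns 73:
  remove root 73; move last element 32 to root → [32, 48, 65, 43, 45, 47, 54, 26, 16, 29, 3, 15]
  32 vs larger child 65 at index 2, swap → [65, 48, 32, 43, 45, 47, 54, 26, 16, 29, 3, 15]
  32 vs larger child 54 at index 6, swap → [65, 48, 54, 43, 45, 47, 32, 26, 16, 29, 3, 15]
extract-max #4 returns 65:
  remove root 65; move last element 15 to root → [15, 48, 54, 43, 45, 47, 32, 26, 16, 29, 3]
  15 vs larger child 54 at index 2, swap → [54, 48, 15, 43, 45, 47, 32, 26, 16, 29, 3]
  15 vs larger child 47 at index 5, swap → [54, 48, 47, 43, 45, 15, 32, 26, 16, 29, 3]
extract-max #5 returns 54:
  remove root 54; move last element 3 to root → [3, 48, 47, 43, 45, 15, 32, 26, 16, 29]
  3 vs larger child 48 at index 1, swap → [48, 3, 47, 43, 45, 15, 32, 26, 16, 29]
  3 vs larger child 45 at index 4, swap → [48, 45, 47, 43, 3, 15, 32, 26, 16, 29]
  3 vs only child 29 at index 9, swap → [48, 45, 47, 43, 29, 15, 32, 26, 16, 3]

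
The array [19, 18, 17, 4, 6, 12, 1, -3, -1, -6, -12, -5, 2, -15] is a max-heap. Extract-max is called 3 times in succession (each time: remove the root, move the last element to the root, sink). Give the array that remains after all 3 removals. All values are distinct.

[12, 6, 2, 4, -6, -5, 1, -3, -1, -15, -12]

extract-max #1 returns 19:
  remove root 19; move last element -15 to root → [-15, 18, 17, 4, 6, 12, 1, -3, -1, -6, -12, -5, 2]
  -15 vs larger child 18 at index 1, swap → [18, -15, 17, 4, 6, 12, 1, -3, -1, -6, -12, -5, 2]
  -15 vs larger child 6 at index 4, swap → [18, 6, 17, 4, -15, 12, 1, -3, -1, -6, -12, -5, 2]
  -15 vs larger child -6 at index 9, swap → [18, 6, 17, 4, -6, 12, 1, -3, -1, -15, -12, -5, 2]
extract-max #2 returns 18:
  remove root 18; move last element 2 to root → [2, 6, 17, 4, -6, 12, 1, -3, -1, -15, -12, -5]
  2 vs larger child 17 at index 2, swap → [17, 6, 2, 4, -6, 12, 1, -3, -1, -15, -12, -5]
  2 vs larger child 12 at index 5, swap → [17, 6, 12, 4, -6, 2, 1, -3, -1, -15, -12, -5]
extract-max #3 returns 17:
  remove root 17; move last element -5 to root → [-5, 6, 12, 4, -6, 2, 1, -3, -1, -15, -12]
  -5 vs larger child 12 at index 2, swap → [12, 6, -5, 4, -6, 2, 1, -3, -1, -15, -12]
  -5 vs larger child 2 at index 5, swap → [12, 6, 2, 4, -6, -5, 1, -3, -1, -15, -12]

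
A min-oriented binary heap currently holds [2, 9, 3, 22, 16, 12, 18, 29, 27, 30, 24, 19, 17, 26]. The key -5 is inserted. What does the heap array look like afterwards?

append -5 at index 14 → [2, 9, 3, 22, 16, 12, 18, 29, 27, 30, 24, 19, 17, 26, -5]
-5 < parent 18 at index 6, swap → [2, 9, 3, 22, 16, 12, -5, 29, 27, 30, 24, 19, 17, 26, 18]
-5 < parent 3 at index 2, swap → [2, 9, -5, 22, 16, 12, 3, 29, 27, 30, 24, 19, 17, 26, 18]
-5 < parent 2 at index 0, swap → [-5, 9, 2, 22, 16, 12, 3, 29, 27, 30, 24, 19, 17, 26, 18]

[-5, 9, 2, 22, 16, 12, 3, 29, 27, 30, 24, 19, 17, 26, 18]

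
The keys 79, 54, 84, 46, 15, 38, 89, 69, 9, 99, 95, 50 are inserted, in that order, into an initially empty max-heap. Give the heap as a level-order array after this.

Insert 79:
  append 79 at index 0 → [79] (no swap needed)
Insert 54:
  append 54 at index 1 → [79, 54] (no swap needed)
Insert 84:
  append 84 at index 2 → [79, 54, 84]
  84 > parent 79 at index 0, swap → [84, 54, 79]
Insert 46:
  append 46 at index 3 → [84, 54, 79, 46] (no swap needed)
Insert 15:
  append 15 at index 4 → [84, 54, 79, 46, 15] (no swap needed)
Insert 38:
  append 38 at index 5 → [84, 54, 79, 46, 15, 38] (no swap needed)
Insert 89:
  append 89 at index 6 → [84, 54, 79, 46, 15, 38, 89]
  89 > parent 79 at index 2, swap → [84, 54, 89, 46, 15, 38, 79]
  89 > parent 84 at index 0, swap → [89, 54, 84, 46, 15, 38, 79]
Insert 69:
  append 69 at index 7 → [89, 54, 84, 46, 15, 38, 79, 69]
  69 > parent 46 at index 3, swap → [89, 54, 84, 69, 15, 38, 79, 46]
  69 > parent 54 at index 1, swap → [89, 69, 84, 54, 15, 38, 79, 46]
Insert 9:
  append 9 at index 8 → [89, 69, 84, 54, 15, 38, 79, 46, 9] (no swap needed)
Insert 99:
  append 99 at index 9 → [89, 69, 84, 54, 15, 38, 79, 46, 9, 99]
  99 > parent 15 at index 4, swap → [89, 69, 84, 54, 99, 38, 79, 46, 9, 15]
  99 > parent 69 at index 1, swap → [89, 99, 84, 54, 69, 38, 79, 46, 9, 15]
  99 > parent 89 at index 0, swap → [99, 89, 84, 54, 69, 38, 79, 46, 9, 15]
Insert 95:
  append 95 at index 10 → [99, 89, 84, 54, 69, 38, 79, 46, 9, 15, 95]
  95 > parent 69 at index 4, swap → [99, 89, 84, 54, 95, 38, 79, 46, 9, 15, 69]
  95 > parent 89 at index 1, swap → [99, 95, 84, 54, 89, 38, 79, 46, 9, 15, 69]
Insert 50:
  append 50 at index 11 → [99, 95, 84, 54, 89, 38, 79, 46, 9, 15, 69, 50]
  50 > parent 38 at index 5, swap → [99, 95, 84, 54, 89, 50, 79, 46, 9, 15, 69, 38]

[99, 95, 84, 54, 89, 50, 79, 46, 9, 15, 69, 38]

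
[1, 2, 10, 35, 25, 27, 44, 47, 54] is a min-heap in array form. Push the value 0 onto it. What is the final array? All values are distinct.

[0, 1, 10, 35, 2, 27, 44, 47, 54, 25]

append 0 at index 9 → [1, 2, 10, 35, 25, 27, 44, 47, 54, 0]
0 < parent 25 at index 4, swap → [1, 2, 10, 35, 0, 27, 44, 47, 54, 25]
0 < parent 2 at index 1, swap → [1, 0, 10, 35, 2, 27, 44, 47, 54, 25]
0 < parent 1 at index 0, swap → [0, 1, 10, 35, 2, 27, 44, 47, 54, 25]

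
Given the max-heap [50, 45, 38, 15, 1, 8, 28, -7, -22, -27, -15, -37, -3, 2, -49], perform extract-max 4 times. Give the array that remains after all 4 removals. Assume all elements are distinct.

extract-max #1 returns 50:
  remove root 50; move last element -49 to root → [-49, 45, 38, 15, 1, 8, 28, -7, -22, -27, -15, -37, -3, 2]
  -49 vs larger child 45 at index 1, swap → [45, -49, 38, 15, 1, 8, 28, -7, -22, -27, -15, -37, -3, 2]
  -49 vs larger child 15 at index 3, swap → [45, 15, 38, -49, 1, 8, 28, -7, -22, -27, -15, -37, -3, 2]
  -49 vs larger child -7 at index 7, swap → [45, 15, 38, -7, 1, 8, 28, -49, -22, -27, -15, -37, -3, 2]
extract-max #2 returns 45:
  remove root 45; move last element 2 to root → [2, 15, 38, -7, 1, 8, 28, -49, -22, -27, -15, -37, -3]
  2 vs larger child 38 at index 2, swap → [38, 15, 2, -7, 1, 8, 28, -49, -22, -27, -15, -37, -3]
  2 vs larger child 28 at index 6, swap → [38, 15, 28, -7, 1, 8, 2, -49, -22, -27, -15, -37, -3]
extract-max #3 returns 38:
  remove root 38; move last element -3 to root → [-3, 15, 28, -7, 1, 8, 2, -49, -22, -27, -15, -37]
  -3 vs larger child 28 at index 2, swap → [28, 15, -3, -7, 1, 8, 2, -49, -22, -27, -15, -37]
  -3 vs larger child 8 at index 5, swap → [28, 15, 8, -7, 1, -3, 2, -49, -22, -27, -15, -37]
extract-max #4 returns 28:
  remove root 28; move last element -37 to root → [-37, 15, 8, -7, 1, -3, 2, -49, -22, -27, -15]
  -37 vs larger child 15 at index 1, swap → [15, -37, 8, -7, 1, -3, 2, -49, -22, -27, -15]
  -37 vs larger child 1 at index 4, swap → [15, 1, 8, -7, -37, -3, 2, -49, -22, -27, -15]
  -37 vs larger child -15 at index 10, swap → [15, 1, 8, -7, -15, -3, 2, -49, -22, -27, -37]

[15, 1, 8, -7, -15, -3, 2, -49, -22, -27, -37]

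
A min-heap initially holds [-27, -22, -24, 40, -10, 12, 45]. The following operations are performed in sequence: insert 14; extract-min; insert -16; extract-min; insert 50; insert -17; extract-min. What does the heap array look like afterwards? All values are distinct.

[-17, -16, 12, 14, -10, 40, 45, 50]

insert 14:
  append 14 at index 7 → [-27, -22, -24, 40, -10, 12, 45, 14]
  14 < parent 40 at index 3, swap → [-27, -22, -24, 14, -10, 12, 45, 40]
extract-min → returns -27:
  remove root -27; move last element 40 to root → [40, -22, -24, 14, -10, 12, 45]
  40 vs smaller child -24 at index 2, swap → [-24, -22, 40, 14, -10, 12, 45]
  40 vs smaller child 12 at index 5, swap → [-24, -22, 12, 14, -10, 40, 45]
insert -16:
  append -16 at index 7 → [-24, -22, 12, 14, -10, 40, 45, -16]
  -16 < parent 14 at index 3, swap → [-24, -22, 12, -16, -10, 40, 45, 14]
extract-min → returns -24:
  remove root -24; move last element 14 to root → [14, -22, 12, -16, -10, 40, 45]
  14 vs smaller child -22 at index 1, swap → [-22, 14, 12, -16, -10, 40, 45]
  14 vs smaller child -16 at index 3, swap → [-22, -16, 12, 14, -10, 40, 45]
insert 50:
  append 50 at index 7 → [-22, -16, 12, 14, -10, 40, 45, 50] (no swap needed)
insert -17:
  append -17 at index 8 → [-22, -16, 12, 14, -10, 40, 45, 50, -17]
  -17 < parent 14 at index 3, swap → [-22, -16, 12, -17, -10, 40, 45, 50, 14]
  -17 < parent -16 at index 1, swap → [-22, -17, 12, -16, -10, 40, 45, 50, 14]
extract-min → returns -22:
  remove root -22; move last element 14 to root → [14, -17, 12, -16, -10, 40, 45, 50]
  14 vs smaller child -17 at index 1, swap → [-17, 14, 12, -16, -10, 40, 45, 50]
  14 vs smaller child -16 at index 3, swap → [-17, -16, 12, 14, -10, 40, 45, 50]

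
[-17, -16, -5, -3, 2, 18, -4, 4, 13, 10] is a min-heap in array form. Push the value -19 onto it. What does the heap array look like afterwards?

[-19, -17, -5, -3, -16, 18, -4, 4, 13, 10, 2]

append -19 at index 10 → [-17, -16, -5, -3, 2, 18, -4, 4, 13, 10, -19]
-19 < parent 2 at index 4, swap → [-17, -16, -5, -3, -19, 18, -4, 4, 13, 10, 2]
-19 < parent -16 at index 1, swap → [-17, -19, -5, -3, -16, 18, -4, 4, 13, 10, 2]
-19 < parent -17 at index 0, swap → [-19, -17, -5, -3, -16, 18, -4, 4, 13, 10, 2]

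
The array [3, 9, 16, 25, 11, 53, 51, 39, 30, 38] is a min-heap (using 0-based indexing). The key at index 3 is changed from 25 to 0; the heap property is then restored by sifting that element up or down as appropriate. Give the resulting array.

[0, 3, 16, 9, 11, 53, 51, 39, 30, 38]

set index 3 from 25 to 0 → [3, 9, 16, 0, 11, 53, 51, 39, 30, 38]
0 < parent 9 at index 1, swap → [3, 0, 16, 9, 11, 53, 51, 39, 30, 38]
0 < parent 3 at index 0, swap → [0, 3, 16, 9, 11, 53, 51, 39, 30, 38]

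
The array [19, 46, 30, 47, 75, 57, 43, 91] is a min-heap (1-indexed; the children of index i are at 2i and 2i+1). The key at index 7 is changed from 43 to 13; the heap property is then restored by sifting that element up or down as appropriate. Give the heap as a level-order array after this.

set index 7 from 43 to 13 → [19, 46, 30, 47, 75, 57, 13, 91]
13 < parent 30 at index 3, swap → [19, 46, 13, 47, 75, 57, 30, 91]
13 < parent 19 at index 1, swap → [13, 46, 19, 47, 75, 57, 30, 91]

[13, 46, 19, 47, 75, 57, 30, 91]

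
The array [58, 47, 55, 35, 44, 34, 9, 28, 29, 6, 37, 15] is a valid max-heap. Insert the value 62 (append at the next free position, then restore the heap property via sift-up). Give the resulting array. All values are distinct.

append 62 at index 12 → [58, 47, 55, 35, 44, 34, 9, 28, 29, 6, 37, 15, 62]
62 > parent 34 at index 5, swap → [58, 47, 55, 35, 44, 62, 9, 28, 29, 6, 37, 15, 34]
62 > parent 55 at index 2, swap → [58, 47, 62, 35, 44, 55, 9, 28, 29, 6, 37, 15, 34]
62 > parent 58 at index 0, swap → [62, 47, 58, 35, 44, 55, 9, 28, 29, 6, 37, 15, 34]

[62, 47, 58, 35, 44, 55, 9, 28, 29, 6, 37, 15, 34]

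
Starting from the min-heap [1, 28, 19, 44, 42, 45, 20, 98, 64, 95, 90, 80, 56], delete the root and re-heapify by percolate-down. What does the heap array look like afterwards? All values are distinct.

[19, 28, 20, 44, 42, 45, 56, 98, 64, 95, 90, 80]

remove root 1; move last element 56 to root → [56, 28, 19, 44, 42, 45, 20, 98, 64, 95, 90, 80]
56 vs smaller child 19 at index 2, swap → [19, 28, 56, 44, 42, 45, 20, 98, 64, 95, 90, 80]
56 vs smaller child 20 at index 6, swap → [19, 28, 20, 44, 42, 45, 56, 98, 64, 95, 90, 80]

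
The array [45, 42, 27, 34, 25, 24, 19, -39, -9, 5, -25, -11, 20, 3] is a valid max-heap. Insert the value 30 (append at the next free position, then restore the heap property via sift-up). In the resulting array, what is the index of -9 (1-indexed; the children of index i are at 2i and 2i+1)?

append 30 at index 15 → [45, 42, 27, 34, 25, 24, 19, -39, -9, 5, -25, -11, 20, 3, 30]
30 > parent 19 at index 7, swap → [45, 42, 27, 34, 25, 24, 30, -39, -9, 5, -25, -11, 20, 3, 19]
30 > parent 27 at index 3, swap → [45, 42, 30, 34, 25, 24, 27, -39, -9, 5, -25, -11, 20, 3, 19]
resulting array: [45, 42, 30, 34, 25, 24, 27, -39, -9, 5, -25, -11, 20, 3, 19]

9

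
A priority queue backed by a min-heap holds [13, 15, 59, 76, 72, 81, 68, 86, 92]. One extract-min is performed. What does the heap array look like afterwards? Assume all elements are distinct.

remove root 13; move last element 92 to root → [92, 15, 59, 76, 72, 81, 68, 86]
92 vs smaller child 15 at index 1, swap → [15, 92, 59, 76, 72, 81, 68, 86]
92 vs smaller child 72 at index 4, swap → [15, 72, 59, 76, 92, 81, 68, 86]

[15, 72, 59, 76, 92, 81, 68, 86]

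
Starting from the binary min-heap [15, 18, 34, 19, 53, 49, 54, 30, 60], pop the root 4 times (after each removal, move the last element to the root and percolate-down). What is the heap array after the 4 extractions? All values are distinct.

extract-min #1 returns 15:
  remove root 15; move last element 60 to root → [60, 18, 34, 19, 53, 49, 54, 30]
  60 vs smaller child 18 at index 1, swap → [18, 60, 34, 19, 53, 49, 54, 30]
  60 vs smaller child 19 at index 3, swap → [18, 19, 34, 60, 53, 49, 54, 30]
  60 vs only child 30 at index 7, swap → [18, 19, 34, 30, 53, 49, 54, 60]
extract-min #2 returns 18:
  remove root 18; move last element 60 to root → [60, 19, 34, 30, 53, 49, 54]
  60 vs smaller child 19 at index 1, swap → [19, 60, 34, 30, 53, 49, 54]
  60 vs smaller child 30 at index 3, swap → [19, 30, 34, 60, 53, 49, 54]
extract-min #3 returns 19:
  remove root 19; move last element 54 to root → [54, 30, 34, 60, 53, 49]
  54 vs smaller child 30 at index 1, swap → [30, 54, 34, 60, 53, 49]
  54 vs smaller child 53 at index 4, swap → [30, 53, 34, 60, 54, 49]
extract-min #4 returns 30:
  remove root 30; move last element 49 to root → [49, 53, 34, 60, 54]
  49 vs smaller child 34 at index 2, swap → [34, 53, 49, 60, 54]

[34, 53, 49, 60, 54]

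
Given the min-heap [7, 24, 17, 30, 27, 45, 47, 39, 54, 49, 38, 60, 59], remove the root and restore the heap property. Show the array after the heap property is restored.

[17, 24, 45, 30, 27, 59, 47, 39, 54, 49, 38, 60]

remove root 7; move last element 59 to root → [59, 24, 17, 30, 27, 45, 47, 39, 54, 49, 38, 60]
59 vs smaller child 17 at index 2, swap → [17, 24, 59, 30, 27, 45, 47, 39, 54, 49, 38, 60]
59 vs smaller child 45 at index 5, swap → [17, 24, 45, 30, 27, 59, 47, 39, 54, 49, 38, 60]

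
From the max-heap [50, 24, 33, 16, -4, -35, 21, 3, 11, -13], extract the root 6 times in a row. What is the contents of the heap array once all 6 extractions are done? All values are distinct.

[3, -4, -35, -13]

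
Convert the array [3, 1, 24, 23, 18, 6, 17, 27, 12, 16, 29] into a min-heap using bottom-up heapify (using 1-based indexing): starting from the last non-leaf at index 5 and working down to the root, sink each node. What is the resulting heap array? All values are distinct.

sift down from index 5:
  18 vs smaller child 16 at index 10, swap → [3, 1, 24, 23, 16, 6, 17, 27, 12, 18, 29]
sift down from index 4:
  23 vs smaller child 12 at index 9, swap → [3, 1, 24, 12, 16, 6, 17, 27, 23, 18, 29]
sift down from index 3:
  24 vs smaller child 6 at index 6, swap → [3, 1, 6, 12, 16, 24, 17, 27, 23, 18, 29]
sift down from index 2: already satisfies heap property
sift down from index 1:
  3 vs smaller child 1 at index 2, swap → [1, 3, 6, 12, 16, 24, 17, 27, 23, 18, 29]

[1, 3, 6, 12, 16, 24, 17, 27, 23, 18, 29]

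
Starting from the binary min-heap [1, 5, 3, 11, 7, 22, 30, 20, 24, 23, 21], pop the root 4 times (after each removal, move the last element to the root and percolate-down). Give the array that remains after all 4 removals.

extract-min #1 returns 1:
  remove root 1; move last element 21 to root → [21, 5, 3, 11, 7, 22, 30, 20, 24, 23]
  21 vs smaller child 3 at index 2, swap → [3, 5, 21, 11, 7, 22, 30, 20, 24, 23]
extract-min #2 returns 3:
  remove root 3; move last element 23 to root → [23, 5, 21, 11, 7, 22, 30, 20, 24]
  23 vs smaller child 5 at index 1, swap → [5, 23, 21, 11, 7, 22, 30, 20, 24]
  23 vs smaller child 7 at index 4, swap → [5, 7, 21, 11, 23, 22, 30, 20, 24]
extract-min #3 returns 5:
  remove root 5; move last element 24 to root → [24, 7, 21, 11, 23, 22, 30, 20]
  24 vs smaller child 7 at index 1, swap → [7, 24, 21, 11, 23, 22, 30, 20]
  24 vs smaller child 11 at index 3, swap → [7, 11, 21, 24, 23, 22, 30, 20]
  24 vs only child 20 at index 7, swap → [7, 11, 21, 20, 23, 22, 30, 24]
extract-min #4 returns 7:
  remove root 7; move last element 24 to root → [24, 11, 21, 20, 23, 22, 30]
  24 vs smaller child 11 at index 1, swap → [11, 24, 21, 20, 23, 22, 30]
  24 vs smaller child 20 at index 3, swap → [11, 20, 21, 24, 23, 22, 30]

[11, 20, 21, 24, 23, 22, 30]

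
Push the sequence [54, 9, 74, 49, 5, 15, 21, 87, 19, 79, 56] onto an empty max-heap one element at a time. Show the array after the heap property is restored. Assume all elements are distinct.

Insert 54:
  append 54 at index 0 → [54] (no swap needed)
Insert 9:
  append 9 at index 1 → [54, 9] (no swap needed)
Insert 74:
  append 74 at index 2 → [54, 9, 74]
  74 > parent 54 at index 0, swap → [74, 9, 54]
Insert 49:
  append 49 at index 3 → [74, 9, 54, 49]
  49 > parent 9 at index 1, swap → [74, 49, 54, 9]
Insert 5:
  append 5 at index 4 → [74, 49, 54, 9, 5] (no swap needed)
Insert 15:
  append 15 at index 5 → [74, 49, 54, 9, 5, 15] (no swap needed)
Insert 21:
  append 21 at index 6 → [74, 49, 54, 9, 5, 15, 21] (no swap needed)
Insert 87:
  append 87 at index 7 → [74, 49, 54, 9, 5, 15, 21, 87]
  87 > parent 9 at index 3, swap → [74, 49, 54, 87, 5, 15, 21, 9]
  87 > parent 49 at index 1, swap → [74, 87, 54, 49, 5, 15, 21, 9]
  87 > parent 74 at index 0, swap → [87, 74, 54, 49, 5, 15, 21, 9]
Insert 19:
  append 19 at index 8 → [87, 74, 54, 49, 5, 15, 21, 9, 19] (no swap needed)
Insert 79:
  append 79 at index 9 → [87, 74, 54, 49, 5, 15, 21, 9, 19, 79]
  79 > parent 5 at index 4, swap → [87, 74, 54, 49, 79, 15, 21, 9, 19, 5]
  79 > parent 74 at index 1, swap → [87, 79, 54, 49, 74, 15, 21, 9, 19, 5]
Insert 56:
  append 56 at index 10 → [87, 79, 54, 49, 74, 15, 21, 9, 19, 5, 56] (no swap needed)

[87, 79, 54, 49, 74, 15, 21, 9, 19, 5, 56]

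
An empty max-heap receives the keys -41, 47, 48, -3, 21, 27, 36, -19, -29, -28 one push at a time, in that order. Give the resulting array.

[48, 21, 47, -19, -3, 27, 36, -41, -29, -28]

Insert -41:
  append -41 at index 0 → [-41] (no swap needed)
Insert 47:
  append 47 at index 1 → [-41, 47]
  47 > parent -41 at index 0, swap → [47, -41]
Insert 48:
  append 48 at index 2 → [47, -41, 48]
  48 > parent 47 at index 0, swap → [48, -41, 47]
Insert -3:
  append -3 at index 3 → [48, -41, 47, -3]
  -3 > parent -41 at index 1, swap → [48, -3, 47, -41]
Insert 21:
  append 21 at index 4 → [48, -3, 47, -41, 21]
  21 > parent -3 at index 1, swap → [48, 21, 47, -41, -3]
Insert 27:
  append 27 at index 5 → [48, 21, 47, -41, -3, 27] (no swap needed)
Insert 36:
  append 36 at index 6 → [48, 21, 47, -41, -3, 27, 36] (no swap needed)
Insert -19:
  append -19 at index 7 → [48, 21, 47, -41, -3, 27, 36, -19]
  -19 > parent -41 at index 3, swap → [48, 21, 47, -19, -3, 27, 36, -41]
Insert -29:
  append -29 at index 8 → [48, 21, 47, -19, -3, 27, 36, -41, -29] (no swap needed)
Insert -28:
  append -28 at index 9 → [48, 21, 47, -19, -3, 27, 36, -41, -29, -28] (no swap needed)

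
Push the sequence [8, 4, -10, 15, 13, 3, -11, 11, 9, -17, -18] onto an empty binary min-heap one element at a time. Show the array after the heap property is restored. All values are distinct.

Insert 8:
  append 8 at index 0 → [8] (no swap needed)
Insert 4:
  append 4 at index 1 → [8, 4]
  4 < parent 8 at index 0, swap → [4, 8]
Insert -10:
  append -10 at index 2 → [4, 8, -10]
  -10 < parent 4 at index 0, swap → [-10, 8, 4]
Insert 15:
  append 15 at index 3 → [-10, 8, 4, 15] (no swap needed)
Insert 13:
  append 13 at index 4 → [-10, 8, 4, 15, 13] (no swap needed)
Insert 3:
  append 3 at index 5 → [-10, 8, 4, 15, 13, 3]
  3 < parent 4 at index 2, swap → [-10, 8, 3, 15, 13, 4]
Insert -11:
  append -11 at index 6 → [-10, 8, 3, 15, 13, 4, -11]
  -11 < parent 3 at index 2, swap → [-10, 8, -11, 15, 13, 4, 3]
  -11 < parent -10 at index 0, swap → [-11, 8, -10, 15, 13, 4, 3]
Insert 11:
  append 11 at index 7 → [-11, 8, -10, 15, 13, 4, 3, 11]
  11 < parent 15 at index 3, swap → [-11, 8, -10, 11, 13, 4, 3, 15]
Insert 9:
  append 9 at index 8 → [-11, 8, -10, 11, 13, 4, 3, 15, 9]
  9 < parent 11 at index 3, swap → [-11, 8, -10, 9, 13, 4, 3, 15, 11]
Insert -17:
  append -17 at index 9 → [-11, 8, -10, 9, 13, 4, 3, 15, 11, -17]
  -17 < parent 13 at index 4, swap → [-11, 8, -10, 9, -17, 4, 3, 15, 11, 13]
  -17 < parent 8 at index 1, swap → [-11, -17, -10, 9, 8, 4, 3, 15, 11, 13]
  -17 < parent -11 at index 0, swap → [-17, -11, -10, 9, 8, 4, 3, 15, 11, 13]
Insert -18:
  append -18 at index 10 → [-17, -11, -10, 9, 8, 4, 3, 15, 11, 13, -18]
  -18 < parent 8 at index 4, swap → [-17, -11, -10, 9, -18, 4, 3, 15, 11, 13, 8]
  -18 < parent -11 at index 1, swap → [-17, -18, -10, 9, -11, 4, 3, 15, 11, 13, 8]
  -18 < parent -17 at index 0, swap → [-18, -17, -10, 9, -11, 4, 3, 15, 11, 13, 8]

[-18, -17, -10, 9, -11, 4, 3, 15, 11, 13, 8]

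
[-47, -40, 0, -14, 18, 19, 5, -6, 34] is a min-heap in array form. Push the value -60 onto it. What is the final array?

append -60 at index 9 → [-47, -40, 0, -14, 18, 19, 5, -6, 34, -60]
-60 < parent 18 at index 4, swap → [-47, -40, 0, -14, -60, 19, 5, -6, 34, 18]
-60 < parent -40 at index 1, swap → [-47, -60, 0, -14, -40, 19, 5, -6, 34, 18]
-60 < parent -47 at index 0, swap → [-60, -47, 0, -14, -40, 19, 5, -6, 34, 18]

[-60, -47, 0, -14, -40, 19, 5, -6, 34, 18]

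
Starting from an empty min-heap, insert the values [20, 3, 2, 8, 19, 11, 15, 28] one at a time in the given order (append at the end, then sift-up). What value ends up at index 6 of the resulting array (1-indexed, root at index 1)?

11

Insert 20:
  append 20 at index 1 → [20] (no swap needed)
Insert 3:
  append 3 at index 2 → [20, 3]
  3 < parent 20 at index 1, swap → [3, 20]
Insert 2:
  append 2 at index 3 → [3, 20, 2]
  2 < parent 3 at index 1, swap → [2, 20, 3]
Insert 8:
  append 8 at index 4 → [2, 20, 3, 8]
  8 < parent 20 at index 2, swap → [2, 8, 3, 20]
Insert 19:
  append 19 at index 5 → [2, 8, 3, 20, 19] (no swap needed)
Insert 11:
  append 11 at index 6 → [2, 8, 3, 20, 19, 11] (no swap needed)
Insert 15:
  append 15 at index 7 → [2, 8, 3, 20, 19, 11, 15] (no swap needed)
Insert 28:
  append 28 at index 8 → [2, 8, 3, 20, 19, 11, 15, 28] (no swap needed)
resulting array: [2, 8, 3, 20, 19, 11, 15, 28]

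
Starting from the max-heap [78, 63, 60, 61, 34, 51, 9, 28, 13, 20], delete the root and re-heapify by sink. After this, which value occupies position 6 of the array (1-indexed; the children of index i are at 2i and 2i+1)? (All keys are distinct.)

51

remove root 78; move last element 20 to root → [20, 63, 60, 61, 34, 51, 9, 28, 13]
20 vs larger child 63 at index 2, swap → [63, 20, 60, 61, 34, 51, 9, 28, 13]
20 vs larger child 61 at index 4, swap → [63, 61, 60, 20, 34, 51, 9, 28, 13]
20 vs larger child 28 at index 8, swap → [63, 61, 60, 28, 34, 51, 9, 20, 13]
resulting array: [63, 61, 60, 28, 34, 51, 9, 20, 13]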